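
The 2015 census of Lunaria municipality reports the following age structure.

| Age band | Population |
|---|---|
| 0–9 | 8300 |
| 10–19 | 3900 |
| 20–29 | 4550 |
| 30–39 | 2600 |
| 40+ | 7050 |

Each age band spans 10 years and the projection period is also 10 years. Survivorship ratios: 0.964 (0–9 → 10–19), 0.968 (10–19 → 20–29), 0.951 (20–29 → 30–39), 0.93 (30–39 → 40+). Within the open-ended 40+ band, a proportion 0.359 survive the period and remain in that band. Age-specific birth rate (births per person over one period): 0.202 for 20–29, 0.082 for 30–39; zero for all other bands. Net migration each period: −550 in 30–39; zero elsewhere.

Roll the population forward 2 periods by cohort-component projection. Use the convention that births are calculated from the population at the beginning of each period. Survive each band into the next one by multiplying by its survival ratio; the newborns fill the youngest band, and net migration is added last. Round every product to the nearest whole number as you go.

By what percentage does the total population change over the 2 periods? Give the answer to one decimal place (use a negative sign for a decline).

-30.9

Numbering the bands 1..5 from youngest to oldest:
After projecting period 1:
Births: 4550 × 0.202 = 919 ; 2600 × 0.082 = 213 ⇒ total 1132
Band 2: 8300 × 0.964 = 8001
Band 3: 3900 × 0.968 = 3775
Band 4: 4550 × 0.951 = 4327
Band 5: 2600 × 0.93 + 7050 × 0.359 = 2418 + 2531 = 4949
Net migration: Band 4 − 550 → 3777
Giving 1132 / 8001 / 3775 / 3777 / 4949.
After projecting period 2:
Births: 3775 × 0.202 = 763 ; 3777 × 0.082 = 310 ⇒ total 1073
Band 2: 1132 × 0.964 = 1091
Band 3: 8001 × 0.968 = 7745
Band 4: 3775 × 0.951 = 3590
Band 5: 3777 × 0.93 + 4949 × 0.359 = 3513 + 1777 = 5290
Net migration: Band 4 − 550 → 3040
Giving 1073 / 1091 / 7745 / 3040 / 5290.
Total: 26400 → 18239; change = -8161; percentage change = -30.9%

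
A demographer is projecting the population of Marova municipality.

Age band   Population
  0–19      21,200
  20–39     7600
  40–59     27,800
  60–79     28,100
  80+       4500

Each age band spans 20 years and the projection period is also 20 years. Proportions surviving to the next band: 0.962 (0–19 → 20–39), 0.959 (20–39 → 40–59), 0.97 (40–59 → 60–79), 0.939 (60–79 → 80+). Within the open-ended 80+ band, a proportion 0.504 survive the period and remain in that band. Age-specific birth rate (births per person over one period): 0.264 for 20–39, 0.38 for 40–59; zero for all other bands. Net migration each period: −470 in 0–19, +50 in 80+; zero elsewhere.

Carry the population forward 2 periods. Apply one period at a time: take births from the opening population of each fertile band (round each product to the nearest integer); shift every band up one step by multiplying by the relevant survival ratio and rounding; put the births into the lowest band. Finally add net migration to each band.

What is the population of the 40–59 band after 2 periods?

19558

Period 1:
Births: 7600 × 0.264 = 2006 ; 27800 × 0.38 = 10564 — total 12570
20–39: 21200 × 0.962 = 20394
40–59: 7600 × 0.959 = 7288
60–79: 27800 × 0.97 = 26966
80+: 28100 × 0.939 + 4500 × 0.504 = 26386 + 2268 = 28654
Net migration: 0–19 − 470 → 12100; 80+ + 50 → 28704
→ [12100, 20394, 7288, 26966, 28704]
Period 2:
Births: 20394 × 0.264 = 5384 ; 7288 × 0.38 = 2769 — total 8153
20–39: 12100 × 0.962 = 11640
40–59: 20394 × 0.959 = 19558
60–79: 7288 × 0.97 = 7069
80+: 26966 × 0.939 + 28704 × 0.504 = 25321 + 14467 = 39788
Net migration: 0–19 − 470 → 7683; 80+ + 50 → 39838
→ [7683, 11640, 19558, 7069, 39838]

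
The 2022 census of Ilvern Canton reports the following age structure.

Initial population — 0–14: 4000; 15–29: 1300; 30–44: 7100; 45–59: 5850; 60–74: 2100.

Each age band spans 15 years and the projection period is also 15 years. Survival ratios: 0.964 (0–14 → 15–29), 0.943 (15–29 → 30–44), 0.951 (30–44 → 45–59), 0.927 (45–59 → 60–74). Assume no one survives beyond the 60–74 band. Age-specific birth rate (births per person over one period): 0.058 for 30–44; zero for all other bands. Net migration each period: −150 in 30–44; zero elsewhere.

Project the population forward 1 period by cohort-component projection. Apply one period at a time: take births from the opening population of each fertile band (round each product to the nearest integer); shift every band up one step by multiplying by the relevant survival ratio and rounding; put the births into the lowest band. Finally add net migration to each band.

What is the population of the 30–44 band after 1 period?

Numbering the groups 1..5 from youngest to oldest:
Period 1:
Births: 7100 * 0.058 = 412
Group 2: 4000 * 0.964 = 3856
Group 3: 1300 * 0.943 = 1226
Group 4: 7100 * 0.951 = 6752
Group 5: 5850 * 0.927 = 5423
Net migration: Group 3 − 150 → 1076
Population now: 0–14=412, 15–29=3856, 30–44=1076, 45–59=6752, 60–74=5423

1076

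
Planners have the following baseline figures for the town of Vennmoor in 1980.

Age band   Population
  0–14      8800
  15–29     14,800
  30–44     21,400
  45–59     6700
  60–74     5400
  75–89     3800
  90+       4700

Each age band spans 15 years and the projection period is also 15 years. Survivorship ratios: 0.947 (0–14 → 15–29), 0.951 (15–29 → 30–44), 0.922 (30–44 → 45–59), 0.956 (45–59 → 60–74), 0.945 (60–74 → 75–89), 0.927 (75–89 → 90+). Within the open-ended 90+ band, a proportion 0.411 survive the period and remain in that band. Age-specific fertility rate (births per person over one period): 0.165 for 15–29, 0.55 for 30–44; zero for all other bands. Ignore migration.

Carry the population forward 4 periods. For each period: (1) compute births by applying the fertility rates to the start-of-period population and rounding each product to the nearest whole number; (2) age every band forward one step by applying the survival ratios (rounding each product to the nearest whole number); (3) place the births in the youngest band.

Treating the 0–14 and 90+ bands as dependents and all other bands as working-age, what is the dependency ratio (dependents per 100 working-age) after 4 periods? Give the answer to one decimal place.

Call the groups 1 to 7, youngest first.
[period 1]
Births: 14800 × 0.165 = 2442  |  21400 × 0.55 = 11770 → total 14212
Group 2: 8800 × 0.947 = 8334
Group 3: 14800 × 0.951 = 14075
Group 4: 21400 × 0.922 = 19731
Group 5: 6700 × 0.956 = 6405
Group 6: 5400 × 0.945 = 5103
Group 7: 3800 × 0.927 + 4700 × 0.411 = 3523 + 1932 = 5455
End of period: [14212, 8334, 14075, 19731, 6405, 5103, 5455]
[period 2]
Births: 8334 × 0.165 = 1375  |  14075 × 0.55 = 7741 → total 9116
Group 2: 14212 × 0.947 = 13459
Group 3: 8334 × 0.951 = 7926
Group 4: 14075 × 0.922 = 12977
Group 5: 19731 × 0.956 = 18863
Group 6: 6405 × 0.945 = 6053
Group 7: 5103 × 0.927 + 5455 × 0.411 = 4730 + 2242 = 6972
End of period: [9116, 13459, 7926, 12977, 18863, 6053, 6972]
[period 3]
Births: 13459 × 0.165 = 2221  |  7926 × 0.55 = 4359 → total 6580
Group 2: 9116 × 0.947 = 8633
Group 3: 13459 × 0.951 = 12800
Group 4: 7926 × 0.922 = 7308
Group 5: 12977 × 0.956 = 12406
Group 6: 18863 × 0.945 = 17826
Group 7: 6053 × 0.927 + 6972 × 0.411 = 5611 + 2865 = 8476
End of period: [6580, 8633, 12800, 7308, 12406, 17826, 8476]
[period 4]
Births: 8633 × 0.165 = 1424  |  12800 × 0.55 = 7040 → total 8464
Group 2: 6580 × 0.947 = 6231
Group 3: 8633 × 0.951 = 8210
Group 4: 12800 × 0.922 = 11802
Group 5: 7308 × 0.956 = 6986
Group 6: 12406 × 0.945 = 11724
Group 7: 17826 × 0.927 + 8476 × 0.411 = 16525 + 3484 = 20009
End of period: [8464, 6231, 8210, 11802, 6986, 11724, 20009]
Dependents (band 0–14 + band 90+) = 8464 + 20009 = 28473; working-age = 44953; ratio = 28473/44953 × 100 = 63.3

63.3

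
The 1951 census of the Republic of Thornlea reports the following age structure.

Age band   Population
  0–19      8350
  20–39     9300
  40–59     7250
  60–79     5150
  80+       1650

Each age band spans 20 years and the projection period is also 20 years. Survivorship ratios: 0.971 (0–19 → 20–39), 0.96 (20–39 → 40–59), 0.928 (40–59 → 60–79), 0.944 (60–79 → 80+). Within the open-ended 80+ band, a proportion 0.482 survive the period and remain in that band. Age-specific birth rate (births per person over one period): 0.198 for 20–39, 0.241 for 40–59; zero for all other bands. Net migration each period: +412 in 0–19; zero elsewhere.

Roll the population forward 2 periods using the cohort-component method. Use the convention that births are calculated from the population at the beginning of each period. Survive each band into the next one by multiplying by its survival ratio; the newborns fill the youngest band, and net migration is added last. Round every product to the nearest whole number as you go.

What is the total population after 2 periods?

Let group 1 be 0–19 through group 5 = 80+.
After projecting period 1:
Births: 9300 × 0.198 = 1841, 7250 × 0.241 = 1747 ⇒ total 3588
Group 2: 8350 × 0.971 = 8108
Group 3: 9300 × 0.96 = 8928
Group 4: 7250 × 0.928 = 6728
Group 5: 5150 × 0.944 + 1650 × 0.482 = 4862 + 795 = 5657
Net migration: Group 1 + 412 → 4000
End of period: [4000, 8108, 8928, 6728, 5657]
After projecting period 2:
Births: 8108 × 0.198 = 1605, 8928 × 0.241 = 2152 ⇒ total 3757
Group 2: 4000 × 0.971 = 3884
Group 3: 8108 × 0.96 = 7784
Group 4: 8928 × 0.928 = 8285
Group 5: 6728 × 0.944 + 5657 × 0.482 = 6351 + 2727 = 9078
Net migration: Group 1 + 412 → 4169
End of period: [4169, 3884, 7784, 8285, 9078]
Total after period 2: 4169 + 3884 + 7784 + 8285 + 9078 = 33200

33200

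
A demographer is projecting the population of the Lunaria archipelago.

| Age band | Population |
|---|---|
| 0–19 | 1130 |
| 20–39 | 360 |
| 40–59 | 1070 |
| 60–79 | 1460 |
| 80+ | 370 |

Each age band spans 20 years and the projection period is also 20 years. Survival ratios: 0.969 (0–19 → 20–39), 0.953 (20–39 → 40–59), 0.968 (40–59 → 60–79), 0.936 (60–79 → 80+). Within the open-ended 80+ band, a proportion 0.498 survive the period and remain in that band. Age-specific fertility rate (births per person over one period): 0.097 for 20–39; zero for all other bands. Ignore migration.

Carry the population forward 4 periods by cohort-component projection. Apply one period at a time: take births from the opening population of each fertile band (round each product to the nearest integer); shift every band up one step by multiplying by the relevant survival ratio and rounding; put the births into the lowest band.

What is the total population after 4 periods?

(Bands numbered youngest = 1 to oldest = 5.)
— Period 1 —
Births: 360 × 0.097 = 35
Band 2: 1130 × 0.969 = 1095
Band 3: 360 × 0.953 = 343
Band 4: 1070 × 0.968 = 1036
Band 5: 1460 × 0.936 + 370 × 0.498 = 1367 + 184 = 1551
→ [35, 1095, 343, 1036, 1551]
— Period 2 —
Births: 1095 × 0.097 = 106
Band 2: 35 × 0.969 = 34
Band 3: 1095 × 0.953 = 1044
Band 4: 343 × 0.968 = 332
Band 5: 1036 × 0.936 + 1551 × 0.498 = 970 + 772 = 1742
→ [106, 34, 1044, 332, 1742]
— Period 3 —
Births: 34 × 0.097 = 3
Band 2: 106 × 0.969 = 103
Band 3: 34 × 0.953 = 32
Band 4: 1044 × 0.968 = 1011
Band 5: 332 × 0.936 + 1742 × 0.498 = 311 + 868 = 1179
→ [3, 103, 32, 1011, 1179]
— Period 4 —
Births: 103 × 0.097 = 10
Band 2: 3 × 0.969 = 3
Band 3: 103 × 0.953 = 98
Band 4: 32 × 0.968 = 31
Band 5: 1011 × 0.936 + 1179 × 0.498 = 946 + 587 = 1533
→ [10, 3, 98, 31, 1533]
Total after period 4: 10 + 3 + 98 + 31 + 1533 = 1675

1675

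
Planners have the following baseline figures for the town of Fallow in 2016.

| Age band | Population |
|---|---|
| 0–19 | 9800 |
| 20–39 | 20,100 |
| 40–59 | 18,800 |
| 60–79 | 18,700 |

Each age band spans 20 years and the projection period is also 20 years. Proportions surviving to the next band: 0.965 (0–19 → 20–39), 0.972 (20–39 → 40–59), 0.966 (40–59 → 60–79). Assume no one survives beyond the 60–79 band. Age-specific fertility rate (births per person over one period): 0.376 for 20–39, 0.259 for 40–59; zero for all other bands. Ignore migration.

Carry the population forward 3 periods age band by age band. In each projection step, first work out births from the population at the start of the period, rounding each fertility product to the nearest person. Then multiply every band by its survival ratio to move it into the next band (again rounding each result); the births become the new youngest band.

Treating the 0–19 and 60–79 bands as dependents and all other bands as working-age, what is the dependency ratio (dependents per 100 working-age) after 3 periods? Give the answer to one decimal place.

After projecting period 1:
Births: 20100 × 0.376 = 7558 ; 18800 × 0.259 = 4869 — total 12427
20–39: 9800 × 0.965 = 9457
40–59: 20100 × 0.972 = 19537
60–79: 18800 × 0.966 = 18161
Population now: 0–19=12427, 20–39=9457, 40–59=19537, 60–79=18161
After projecting period 2:
Births: 9457 × 0.376 = 3556 ; 19537 × 0.259 = 5060 — total 8616
20–39: 12427 × 0.965 = 11992
40–59: 9457 × 0.972 = 9192
60–79: 19537 × 0.966 = 18873
Population now: 0–19=8616, 20–39=11992, 40–59=9192, 60–79=18873
After projecting period 3:
Births: 11992 × 0.376 = 4509 ; 9192 × 0.259 = 2381 — total 6890
20–39: 8616 × 0.965 = 8314
40–59: 11992 × 0.972 = 11656
60–79: 9192 × 0.966 = 8879
Population now: 0–19=6890, 20–39=8314, 40–59=11656, 60–79=8879
Dependents (band 0–19 + band 60–79) = 6890 + 8879 = 15769; working-age = 19970; ratio = 15769/19970 × 100 = 79.0

79.0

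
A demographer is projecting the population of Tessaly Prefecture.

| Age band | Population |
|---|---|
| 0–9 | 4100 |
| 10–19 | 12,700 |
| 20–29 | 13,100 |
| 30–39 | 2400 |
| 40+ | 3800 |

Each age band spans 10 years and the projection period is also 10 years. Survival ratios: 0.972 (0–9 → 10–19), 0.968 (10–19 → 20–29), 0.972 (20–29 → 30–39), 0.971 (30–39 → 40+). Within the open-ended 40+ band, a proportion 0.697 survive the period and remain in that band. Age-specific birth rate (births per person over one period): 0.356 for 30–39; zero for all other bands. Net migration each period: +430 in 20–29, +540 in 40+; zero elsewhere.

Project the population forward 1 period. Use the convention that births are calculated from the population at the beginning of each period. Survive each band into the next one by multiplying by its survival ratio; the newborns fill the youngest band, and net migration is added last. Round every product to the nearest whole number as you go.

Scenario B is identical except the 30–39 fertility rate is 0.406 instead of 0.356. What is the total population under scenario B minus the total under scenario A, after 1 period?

Period 1:
Births: 2400 × 0.356 = 854
10–19: 4100 × 0.972 = 3985
20–29: 12700 × 0.968 = 12294
30–39: 13100 × 0.972 = 12733
40+: 2400 × 0.971 + 3800 × 0.697 = 2330 + 2649 = 4979
Net migration: 20–29 + 430 → 12724; 40+ + 540 → 5519
→ [854, 3985, 12724, 12733, 5519]
Scenario A total after 1 period: 35815
Scenario B projection —
Period 1:
Births: 2400 × 0.406 = 974
10–19: 4100 × 0.972 = 3985
20–29: 12700 × 0.968 = 12294
30–39: 13100 × 0.972 = 12733
40+: 2400 × 0.971 + 3800 × 0.697 = 2330 + 2649 = 4979
Net migration: 20–29 + 430 → 12724; 40+ + 540 → 5519
→ [974, 3985, 12724, 12733, 5519]
Scenario B total after 1 period: 35935
Difference B − A = 35935 − 35815 = 120

120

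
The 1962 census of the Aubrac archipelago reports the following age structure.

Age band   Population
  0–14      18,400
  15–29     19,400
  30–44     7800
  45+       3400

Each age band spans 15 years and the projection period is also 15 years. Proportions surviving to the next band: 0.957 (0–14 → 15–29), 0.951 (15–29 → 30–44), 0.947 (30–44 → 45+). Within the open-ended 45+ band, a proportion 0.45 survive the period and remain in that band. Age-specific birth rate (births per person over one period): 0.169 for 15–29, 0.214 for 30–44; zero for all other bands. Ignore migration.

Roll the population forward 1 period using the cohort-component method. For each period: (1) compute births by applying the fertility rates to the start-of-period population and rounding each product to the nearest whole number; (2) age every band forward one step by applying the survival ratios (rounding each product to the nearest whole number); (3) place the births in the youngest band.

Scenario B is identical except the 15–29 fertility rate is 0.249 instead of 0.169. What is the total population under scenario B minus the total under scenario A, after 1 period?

1552

[period 1]
Births: 19400 * 0.169 = 3279, 7800 * 0.214 = 1669 → total 4948
15–29: 18400 * 0.957 = 17609
30–44: 19400 * 0.951 = 18449
45+: 7800 * 0.947 + 3400 * 0.45 = 7387 + 1530 = 8917
Population now: 0–14=4948, 15–29=17609, 30–44=18449, 45+=8917
Scenario A total after 1 period: 49923
Scenario B projection —
[period 1]
Births: 19400 * 0.249 = 4831, 7800 * 0.214 = 1669 → total 6500
15–29: 18400 * 0.957 = 17609
30–44: 19400 * 0.951 = 18449
45+: 7800 * 0.947 + 3400 * 0.45 = 7387 + 1530 = 8917
Population now: 0–14=6500, 15–29=17609, 30–44=18449, 45+=8917
Scenario B total after 1 period: 51475
Difference B − A = 51475 − 49923 = 1552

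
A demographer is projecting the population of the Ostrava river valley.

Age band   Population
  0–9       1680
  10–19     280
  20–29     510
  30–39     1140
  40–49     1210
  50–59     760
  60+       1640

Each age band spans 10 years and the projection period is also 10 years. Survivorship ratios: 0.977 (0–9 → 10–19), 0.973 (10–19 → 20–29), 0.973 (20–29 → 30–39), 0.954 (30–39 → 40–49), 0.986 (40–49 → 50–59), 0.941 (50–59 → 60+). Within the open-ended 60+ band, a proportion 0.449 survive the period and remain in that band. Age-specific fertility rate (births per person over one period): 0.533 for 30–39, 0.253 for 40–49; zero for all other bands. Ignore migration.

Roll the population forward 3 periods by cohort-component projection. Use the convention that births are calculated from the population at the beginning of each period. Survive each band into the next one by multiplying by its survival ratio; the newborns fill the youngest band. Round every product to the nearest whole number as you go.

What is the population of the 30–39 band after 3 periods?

1554

(Groups numbered youngest = 1 to oldest = 7.)
[period 1]
Births: 1140 × 0.533 = 608  |  1210 × 0.253 = 306 ⇒ total 914
Group 2: 1680 × 0.977 = 1641
Group 3: 280 × 0.973 = 272
Group 4: 510 × 0.973 = 496
Group 5: 1140 × 0.954 = 1088
Group 6: 1210 × 0.986 = 1193
Group 7: 760 × 0.941 + 1640 × 0.449 = 715 + 736 = 1451
Population now: 0–9=914, 10–19=1641, 20–29=272, 30–39=496, 40–49=1088, 50–59=1193, 60+=1451
[period 2]
Births: 496 × 0.533 = 264  |  1088 × 0.253 = 275 ⇒ total 539
Group 2: 914 × 0.977 = 893
Group 3: 1641 × 0.973 = 1597
Group 4: 272 × 0.973 = 265
Group 5: 496 × 0.954 = 473
Group 6: 1088 × 0.986 = 1073
Group 7: 1193 × 0.941 + 1451 × 0.449 = 1123 + 651 = 1774
Population now: 0–9=539, 10–19=893, 20–29=1597, 30–39=265, 40–49=473, 50–59=1073, 60+=1774
[period 3]
Births: 265 × 0.533 = 141  |  473 × 0.253 = 120 ⇒ total 261
Group 2: 539 × 0.977 = 527
Group 3: 893 × 0.973 = 869
Group 4: 1597 × 0.973 = 1554
Group 5: 265 × 0.954 = 253
Group 6: 473 × 0.986 = 466
Group 7: 1073 × 0.941 + 1774 × 0.449 = 1010 + 797 = 1807
Population now: 0–9=261, 10–19=527, 20–29=869, 30–39=1554, 40–49=253, 50–59=466, 60+=1807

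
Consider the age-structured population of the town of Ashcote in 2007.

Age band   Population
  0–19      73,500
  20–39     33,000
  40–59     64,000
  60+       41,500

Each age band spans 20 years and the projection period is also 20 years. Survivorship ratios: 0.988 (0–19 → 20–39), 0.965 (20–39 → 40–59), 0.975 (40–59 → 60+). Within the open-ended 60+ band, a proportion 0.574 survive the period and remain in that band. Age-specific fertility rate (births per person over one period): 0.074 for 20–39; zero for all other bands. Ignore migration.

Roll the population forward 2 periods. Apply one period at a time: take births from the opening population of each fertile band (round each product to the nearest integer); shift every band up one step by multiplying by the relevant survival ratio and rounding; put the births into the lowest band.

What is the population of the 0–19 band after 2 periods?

Let group 1 be 0–19 through group 4 = 60+.
After projecting period 1:
Births: 33000 * 0.074 = 2442
Group 2: 73500 * 0.988 = 72618
Group 3: 33000 * 0.965 = 31845
Group 4: 64000 * 0.975 + 41500 * 0.574 = 62400 + 23821 = 86221
Population now: 0–19=2442, 20–39=72618, 40–59=31845, 60+=86221
After projecting period 2:
Births: 72618 * 0.074 = 5374
Group 2: 2442 * 0.988 = 2413
Group 3: 72618 * 0.965 = 70076
Group 4: 31845 * 0.975 + 86221 * 0.574 = 31049 + 49491 = 80540
Population now: 0–19=5374, 20–39=2413, 40–59=70076, 60+=80540

5374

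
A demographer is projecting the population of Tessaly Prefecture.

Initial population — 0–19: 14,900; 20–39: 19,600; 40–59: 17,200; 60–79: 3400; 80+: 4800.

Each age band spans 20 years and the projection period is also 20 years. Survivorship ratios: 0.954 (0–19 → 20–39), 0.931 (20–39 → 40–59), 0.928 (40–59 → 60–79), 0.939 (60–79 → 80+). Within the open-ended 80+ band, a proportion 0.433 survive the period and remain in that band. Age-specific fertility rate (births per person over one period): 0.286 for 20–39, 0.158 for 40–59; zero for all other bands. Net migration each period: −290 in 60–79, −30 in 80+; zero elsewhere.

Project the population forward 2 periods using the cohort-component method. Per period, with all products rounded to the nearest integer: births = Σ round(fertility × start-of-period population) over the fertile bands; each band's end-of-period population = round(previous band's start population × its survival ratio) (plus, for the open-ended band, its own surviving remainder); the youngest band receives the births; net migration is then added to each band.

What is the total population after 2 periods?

(Bands numbered youngest = 1 to oldest = 5.)
— Period 1 —
Births: 19600 * 0.286 = 5606 ; 17200 * 0.158 = 2718 → 8324
Band 2: 14900 * 0.954 = 14215
Band 3: 19600 * 0.931 = 18248
Band 4: 17200 * 0.928 = 15962
Band 5: 3400 * 0.939 + 4800 * 0.433 = 3193 + 2078 = 5271
Net migration: Band 4 − 290 → 15672; Band 5 − 30 → 5241
Giving 8324 / 14215 / 18248 / 15672 / 5241.
— Period 2 —
Births: 14215 * 0.286 = 4065 ; 18248 * 0.158 = 2883 → 6948
Band 2: 8324 * 0.954 = 7941
Band 3: 14215 * 0.931 = 13234
Band 4: 18248 * 0.928 = 16934
Band 5: 15672 * 0.939 + 5241 * 0.433 = 14716 + 2269 = 16985
Net migration: Band 4 − 290 → 16644; Band 5 − 30 → 16955
Giving 6948 / 7941 / 13234 / 16644 / 16955.
Total after period 2: 6948 + 7941 + 13234 + 16644 + 16955 = 61722

61722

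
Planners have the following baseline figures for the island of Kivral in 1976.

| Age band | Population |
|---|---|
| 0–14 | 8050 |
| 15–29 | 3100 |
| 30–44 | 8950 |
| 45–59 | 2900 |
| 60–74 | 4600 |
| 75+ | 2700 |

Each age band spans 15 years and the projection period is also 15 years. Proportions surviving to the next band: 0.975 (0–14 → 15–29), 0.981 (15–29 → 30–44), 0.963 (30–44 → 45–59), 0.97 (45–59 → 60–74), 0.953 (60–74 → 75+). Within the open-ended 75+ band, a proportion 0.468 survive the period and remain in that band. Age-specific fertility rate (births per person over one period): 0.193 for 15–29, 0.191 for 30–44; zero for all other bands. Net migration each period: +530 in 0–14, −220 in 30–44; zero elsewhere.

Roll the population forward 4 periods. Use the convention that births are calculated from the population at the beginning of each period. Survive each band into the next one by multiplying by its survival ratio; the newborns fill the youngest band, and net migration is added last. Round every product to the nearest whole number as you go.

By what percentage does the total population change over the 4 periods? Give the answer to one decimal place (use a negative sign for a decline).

Numbering the bands 1..6 from youngest to oldest:
Period 1:
Births: 3100 × 0.193 = 598, 8950 × 0.191 = 1709 — total 2307
Band 2: 8050 × 0.975 = 7849
Band 3: 3100 × 0.981 = 3041
Band 4: 8950 × 0.963 = 8619
Band 5: 2900 × 0.97 = 2813
Band 6: 4600 × 0.953 + 2700 × 0.468 = 4384 + 1264 = 5648
Net migration: Band 1 + 530 → 2837; Band 3 − 220 → 2821
End of period: [2837, 7849, 2821, 8619, 2813, 5648]
Period 2:
Births: 7849 × 0.193 = 1515, 2821 × 0.191 = 539 — total 2054
Band 2: 2837 × 0.975 = 2766
Band 3: 7849 × 0.981 = 7700
Band 4: 2821 × 0.963 = 2717
Band 5: 8619 × 0.97 = 8360
Band 6: 2813 × 0.953 + 5648 × 0.468 = 2681 + 2643 = 5324
Net migration: Band 1 + 530 → 2584; Band 3 − 220 → 7480
End of period: [2584, 2766, 7480, 2717, 8360, 5324]
Period 3:
Births: 2766 × 0.193 = 534, 7480 × 0.191 = 1429 — total 1963
Band 2: 2584 × 0.975 = 2519
Band 3: 2766 × 0.981 = 2713
Band 4: 7480 × 0.963 = 7203
Band 5: 2717 × 0.97 = 2635
Band 6: 8360 × 0.953 + 5324 × 0.468 = 7967 + 2492 = 10459
Net migration: Band 1 + 530 → 2493; Band 3 − 220 → 2493
End of period: [2493, 2519, 2493, 7203, 2635, 10459]
Period 4:
Births: 2519 × 0.193 = 486, 2493 × 0.191 = 476 — total 962
Band 2: 2493 × 0.975 = 2431
Band 3: 2519 × 0.981 = 2471
Band 4: 2493 × 0.963 = 2401
Band 5: 7203 × 0.97 = 6987
Band 6: 2635 × 0.953 + 10459 × 0.468 = 2511 + 4895 = 7406
Net migration: Band 1 + 530 → 1492; Band 3 − 220 → 2251
End of period: [1492, 2431, 2251, 2401, 6987, 7406]
Total: 30300 → 22968; change = -7332; percentage change = -24.2%

-24.2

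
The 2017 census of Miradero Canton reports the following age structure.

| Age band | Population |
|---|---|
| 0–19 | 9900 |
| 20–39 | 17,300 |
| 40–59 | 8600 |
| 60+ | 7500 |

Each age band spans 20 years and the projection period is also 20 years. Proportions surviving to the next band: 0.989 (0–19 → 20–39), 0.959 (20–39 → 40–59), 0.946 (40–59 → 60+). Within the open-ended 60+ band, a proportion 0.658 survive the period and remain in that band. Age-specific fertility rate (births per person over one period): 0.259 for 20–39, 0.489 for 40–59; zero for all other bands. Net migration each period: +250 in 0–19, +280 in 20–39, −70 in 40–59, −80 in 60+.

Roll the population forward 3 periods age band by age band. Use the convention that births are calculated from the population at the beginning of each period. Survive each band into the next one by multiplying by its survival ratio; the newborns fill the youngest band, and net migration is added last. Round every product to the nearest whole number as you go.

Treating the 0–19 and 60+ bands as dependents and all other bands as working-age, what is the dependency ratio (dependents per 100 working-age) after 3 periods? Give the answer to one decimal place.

162.6

Call the groups 1 to 4, youngest first.
Period 1.
Births: 17300 * 0.259 = 4481  |  8600 * 0.489 = 4205 → 8686
Group 2: 9900 * 0.989 = 9791
Group 3: 17300 * 0.959 = 16591
Group 4: 8600 * 0.946 + 7500 * 0.658 = 8136 + 4935 = 13071
Net migration: Group 1 + 250 → 8936; Group 2 + 280 → 10071; Group 3 − 70 → 16521; Group 4 − 80 → 12991
Giving 8936 / 10071 / 16521 / 12991.
Period 2.
Births: 10071 * 0.259 = 2608  |  16521 * 0.489 = 8079 → 10687
Group 2: 8936 * 0.989 = 8838
Group 3: 10071 * 0.959 = 9658
Group 4: 16521 * 0.946 + 12991 * 0.658 = 15629 + 8548 = 24177
Net migration: Group 1 + 250 → 10937; Group 2 + 280 → 9118; Group 3 − 70 → 9588; Group 4 − 80 → 24097
Giving 10937 / 9118 / 9588 / 24097.
Period 3.
Births: 9118 * 0.259 = 2362  |  9588 * 0.489 = 4689 → 7051
Group 2: 10937 * 0.989 = 10817
Group 3: 9118 * 0.959 = 8744
Group 4: 9588 * 0.946 + 24097 * 0.658 = 9070 + 15856 = 24926
Net migration: Group 1 + 250 → 7301; Group 2 + 280 → 11097; Group 3 − 70 → 8674; Group 4 − 80 → 24846
Giving 7301 / 11097 / 8674 / 24846.
Dependents (band 0–19 + band 60+) = 7301 + 24846 = 32147; working-age = 19771; ratio = 32147/19771 × 100 = 162.6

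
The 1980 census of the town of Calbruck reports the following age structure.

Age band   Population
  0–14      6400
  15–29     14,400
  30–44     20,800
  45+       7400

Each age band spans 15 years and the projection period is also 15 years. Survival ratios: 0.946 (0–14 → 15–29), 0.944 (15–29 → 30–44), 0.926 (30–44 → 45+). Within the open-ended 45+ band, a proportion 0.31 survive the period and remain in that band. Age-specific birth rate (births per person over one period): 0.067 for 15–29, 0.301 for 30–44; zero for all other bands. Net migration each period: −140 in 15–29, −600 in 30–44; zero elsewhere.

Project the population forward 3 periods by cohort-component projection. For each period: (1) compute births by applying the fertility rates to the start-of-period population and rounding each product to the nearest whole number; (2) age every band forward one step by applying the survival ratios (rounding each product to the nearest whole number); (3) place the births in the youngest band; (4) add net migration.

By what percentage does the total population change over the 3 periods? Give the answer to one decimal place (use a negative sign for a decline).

Numbering the bands 1..4 from youngest to oldest:
— Period 1 —
Births: 14400 × 0.067 = 965, 20800 × 0.301 = 6261 — total 7226
Band 2: 6400 × 0.946 = 6054
Band 3: 14400 × 0.944 = 13594
Band 4: 20800 × 0.926 + 7400 × 0.31 = 19261 + 2294 = 21555
Net migration: Band 2 − 140 → 5914; Band 3 − 600 → 12994
→ [7226, 5914, 12994, 21555]
— Period 2 —
Births: 5914 × 0.067 = 396, 12994 × 0.301 = 3911 — total 4307
Band 2: 7226 × 0.946 = 6836
Band 3: 5914 × 0.944 = 5583
Band 4: 12994 × 0.926 + 21555 × 0.31 = 12032 + 6682 = 18714
Net migration: Band 2 − 140 → 6696; Band 3 − 600 → 4983
→ [4307, 6696, 4983, 18714]
— Period 3 —
Births: 6696 × 0.067 = 449, 4983 × 0.301 = 1500 — total 1949
Band 2: 4307 × 0.946 = 4074
Band 3: 6696 × 0.944 = 6321
Band 4: 4983 × 0.926 + 18714 × 0.31 = 4614 + 5801 = 10415
Net migration: Band 2 − 140 → 3934; Band 3 − 600 → 5721
→ [1949, 3934, 5721, 10415]
Total: 49000 → 22019; change = -26981; percentage change = -55.1%

-55.1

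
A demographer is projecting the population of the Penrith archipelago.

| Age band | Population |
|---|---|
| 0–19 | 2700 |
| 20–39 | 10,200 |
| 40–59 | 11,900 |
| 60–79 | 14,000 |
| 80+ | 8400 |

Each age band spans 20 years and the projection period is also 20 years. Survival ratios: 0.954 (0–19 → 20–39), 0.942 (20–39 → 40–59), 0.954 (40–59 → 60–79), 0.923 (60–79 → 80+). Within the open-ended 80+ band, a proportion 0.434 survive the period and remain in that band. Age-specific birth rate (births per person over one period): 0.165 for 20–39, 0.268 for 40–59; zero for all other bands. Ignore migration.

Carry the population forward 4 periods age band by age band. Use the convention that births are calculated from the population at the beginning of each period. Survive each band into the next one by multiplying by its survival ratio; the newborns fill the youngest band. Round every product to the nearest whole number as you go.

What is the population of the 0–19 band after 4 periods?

Numbering the groups 1..5 from youngest to oldest:
After projecting period 1:
Births: 10200 * 0.165 = 1683 ; 11900 * 0.268 = 3189 → total 4872
Group 2: 2700 * 0.954 = 2576
Group 3: 10200 * 0.942 = 9608
Group 4: 11900 * 0.954 = 11353
Group 5: 14000 * 0.923 + 8400 * 0.434 = 12922 + 3646 = 16568
Giving 4872 / 2576 / 9608 / 11353 / 16568.
After projecting period 2:
Births: 2576 * 0.165 = 425 ; 9608 * 0.268 = 2575 → total 3000
Group 2: 4872 * 0.954 = 4648
Group 3: 2576 * 0.942 = 2427
Group 4: 9608 * 0.954 = 9166
Group 5: 11353 * 0.923 + 16568 * 0.434 = 10479 + 7191 = 17670
Giving 3000 / 4648 / 2427 / 9166 / 17670.
After projecting period 3:
Births: 4648 * 0.165 = 767 ; 2427 * 0.268 = 650 → total 1417
Group 2: 3000 * 0.954 = 2862
Group 3: 4648 * 0.942 = 4378
Group 4: 2427 * 0.954 = 2315
Group 5: 9166 * 0.923 + 17670 * 0.434 = 8460 + 7669 = 16129
Giving 1417 / 2862 / 4378 / 2315 / 16129.
After projecting period 4:
Births: 2862 * 0.165 = 472 ; 4378 * 0.268 = 1173 → total 1645
Group 2: 1417 * 0.954 = 1352
Group 3: 2862 * 0.942 = 2696
Group 4: 4378 * 0.954 = 4177
Group 5: 2315 * 0.923 + 16129 * 0.434 = 2137 + 7000 = 9137
Giving 1645 / 1352 / 2696 / 4177 / 9137.

1645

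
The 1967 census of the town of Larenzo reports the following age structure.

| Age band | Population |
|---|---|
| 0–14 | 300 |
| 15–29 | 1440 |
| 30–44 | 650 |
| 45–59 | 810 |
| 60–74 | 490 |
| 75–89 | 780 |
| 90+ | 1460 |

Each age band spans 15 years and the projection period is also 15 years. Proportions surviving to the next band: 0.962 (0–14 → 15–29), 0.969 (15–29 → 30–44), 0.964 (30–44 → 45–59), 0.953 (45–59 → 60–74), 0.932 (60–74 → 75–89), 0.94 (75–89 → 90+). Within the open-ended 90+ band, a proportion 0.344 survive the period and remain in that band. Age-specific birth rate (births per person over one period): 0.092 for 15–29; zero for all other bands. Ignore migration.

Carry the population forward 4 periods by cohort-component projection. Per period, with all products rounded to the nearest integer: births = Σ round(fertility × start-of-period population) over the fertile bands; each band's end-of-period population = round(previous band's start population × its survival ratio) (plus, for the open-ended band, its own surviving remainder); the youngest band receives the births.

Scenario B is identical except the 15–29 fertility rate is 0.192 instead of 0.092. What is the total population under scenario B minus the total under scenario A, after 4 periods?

201

(Bands numbered youngest = 1 to oldest = 7.)
[period 1]
Births: 1440 × 0.092 = 132
Band 2: 300 × 0.962 = 289
Band 3: 1440 × 0.969 = 1395
Band 4: 650 × 0.964 = 627
Band 5: 810 × 0.953 = 772
Band 6: 490 × 0.932 = 457
Band 7: 780 × 0.94 + 1460 × 0.344 = 733 + 502 = 1235
→ [132, 289, 1395, 627, 772, 457, 1235]
[period 2]
Births: 289 × 0.092 = 27
Band 2: 132 × 0.962 = 127
Band 3: 289 × 0.969 = 280
Band 4: 1395 × 0.964 = 1345
Band 5: 627 × 0.953 = 598
Band 6: 772 × 0.932 = 720
Band 7: 457 × 0.94 + 1235 × 0.344 = 430 + 425 = 855
→ [27, 127, 280, 1345, 598, 720, 855]
[period 3]
Births: 127 × 0.092 = 12
Band 2: 27 × 0.962 = 26
Band 3: 127 × 0.969 = 123
Band 4: 280 × 0.964 = 270
Band 5: 1345 × 0.953 = 1282
Band 6: 598 × 0.932 = 557
Band 7: 720 × 0.94 + 855 × 0.344 = 677 + 294 = 971
→ [12, 26, 123, 270, 1282, 557, 971]
[period 4]
Births: 26 × 0.092 = 2
Band 2: 12 × 0.962 = 12
Band 3: 26 × 0.969 = 25
Band 4: 123 × 0.964 = 119
Band 5: 270 × 0.953 = 257
Band 6: 1282 × 0.932 = 1195
Band 7: 557 × 0.94 + 971 × 0.344 = 524 + 334 = 858
→ [2, 12, 25, 119, 257, 1195, 858]
Scenario A total after 4 periods: 2468
Scenario B projection —
[period 1]
Births: 1440 × 0.192 = 276
Band 2: 300 × 0.962 = 289
Band 3: 1440 × 0.969 = 1395
Band 4: 650 × 0.964 = 627
Band 5: 810 × 0.953 = 772
Band 6: 490 × 0.932 = 457
Band 7: 780 × 0.94 + 1460 × 0.344 = 733 + 502 = 1235
→ [276, 289, 1395, 627, 772, 457, 1235]
[period 2]
Births: 289 × 0.192 = 55
Band 2: 276 × 0.962 = 266
Band 3: 289 × 0.969 = 280
Band 4: 1395 × 0.964 = 1345
Band 5: 627 × 0.953 = 598
Band 6: 772 × 0.932 = 720
Band 7: 457 × 0.94 + 1235 × 0.344 = 430 + 425 = 855
→ [55, 266, 280, 1345, 598, 720, 855]
[period 3]
Births: 266 × 0.192 = 51
Band 2: 55 × 0.962 = 53
Band 3: 266 × 0.969 = 258
Band 4: 280 × 0.964 = 270
Band 5: 1345 × 0.953 = 1282
Band 6: 598 × 0.932 = 557
Band 7: 720 × 0.94 + 855 × 0.344 = 677 + 294 = 971
→ [51, 53, 258, 270, 1282, 557, 971]
[period 4]
Births: 53 × 0.192 = 10
Band 2: 51 × 0.962 = 49
Band 3: 53 × 0.969 = 51
Band 4: 258 × 0.964 = 249
Band 5: 270 × 0.953 = 257
Band 6: 1282 × 0.932 = 1195
Band 7: 557 × 0.94 + 971 × 0.344 = 524 + 334 = 858
→ [10, 49, 51, 249, 257, 1195, 858]
Scenario B total after 4 periods: 2669
Difference B − A = 2669 − 2468 = 201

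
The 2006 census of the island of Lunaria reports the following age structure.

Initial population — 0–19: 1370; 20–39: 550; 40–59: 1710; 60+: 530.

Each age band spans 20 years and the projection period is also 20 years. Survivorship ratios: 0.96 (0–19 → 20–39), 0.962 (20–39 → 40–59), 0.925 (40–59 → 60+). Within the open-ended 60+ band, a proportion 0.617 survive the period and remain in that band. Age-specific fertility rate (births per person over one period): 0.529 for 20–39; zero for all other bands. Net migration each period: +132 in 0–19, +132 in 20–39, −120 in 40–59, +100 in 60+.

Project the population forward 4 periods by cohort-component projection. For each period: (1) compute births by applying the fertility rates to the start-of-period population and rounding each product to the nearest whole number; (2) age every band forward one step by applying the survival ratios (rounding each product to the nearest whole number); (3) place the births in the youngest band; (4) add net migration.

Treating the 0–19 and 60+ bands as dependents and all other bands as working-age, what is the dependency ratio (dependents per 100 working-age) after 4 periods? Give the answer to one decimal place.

— Period 1 —
Births: 550 × 0.529 = 291
20–39: 1370 × 0.96 = 1315
40–59: 550 × 0.962 = 529
60+: 1710 × 0.925 + 530 × 0.617 = 1582 + 327 = 1909
Net migration: 0–19 + 132 → 423; 20–39 + 132 → 1447; 40–59 − 120 → 409; 60+ + 100 → 2009
End of period: [423, 1447, 409, 2009]
— Period 2 —
Births: 1447 × 0.529 = 765
20–39: 423 × 0.96 = 406
40–59: 1447 × 0.962 = 1392
60+: 409 × 0.925 + 2009 × 0.617 = 378 + 1240 = 1618
Net migration: 0–19 + 132 → 897; 20–39 + 132 → 538; 40–59 − 120 → 1272; 60+ + 100 → 1718
End of period: [897, 538, 1272, 1718]
— Period 3 —
Births: 538 × 0.529 = 285
20–39: 897 × 0.96 = 861
40–59: 538 × 0.962 = 518
60+: 1272 × 0.925 + 1718 × 0.617 = 1177 + 1060 = 2237
Net migration: 0–19 + 132 → 417; 20–39 + 132 → 993; 40–59 − 120 → 398; 60+ + 100 → 2337
End of period: [417, 993, 398, 2337]
— Period 4 —
Births: 993 × 0.529 = 525
20–39: 417 × 0.96 = 400
40–59: 993 × 0.962 = 955
60+: 398 × 0.925 + 2337 × 0.617 = 368 + 1442 = 1810
Net migration: 0–19 + 132 → 657; 20–39 + 132 → 532; 40–59 − 120 → 835; 60+ + 100 → 1910
End of period: [657, 532, 835, 1910]
Dependents (band 0–19 + band 60+) = 657 + 1910 = 2567; working-age = 1367; ratio = 2567/1367 × 100 = 187.8

187.8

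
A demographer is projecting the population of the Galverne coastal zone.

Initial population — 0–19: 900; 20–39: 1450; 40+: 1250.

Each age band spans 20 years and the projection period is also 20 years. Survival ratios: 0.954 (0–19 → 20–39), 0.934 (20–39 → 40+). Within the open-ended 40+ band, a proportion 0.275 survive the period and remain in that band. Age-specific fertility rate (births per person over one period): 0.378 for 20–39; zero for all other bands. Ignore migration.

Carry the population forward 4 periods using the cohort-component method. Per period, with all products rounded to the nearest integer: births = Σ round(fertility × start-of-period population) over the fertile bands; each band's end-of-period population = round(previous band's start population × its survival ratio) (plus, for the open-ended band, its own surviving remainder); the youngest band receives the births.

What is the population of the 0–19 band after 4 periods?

After projecting period 1:
Births: 1450 × 0.378 = 548
20–39: 900 × 0.954 = 859
40+: 1450 × 0.934 + 1250 × 0.275 = 1354 + 344 = 1698
End of period: [548, 859, 1698]
After projecting period 2:
Births: 859 × 0.378 = 325
20–39: 548 × 0.954 = 523
40+: 859 × 0.934 + 1698 × 0.275 = 802 + 467 = 1269
End of period: [325, 523, 1269]
After projecting period 3:
Births: 523 × 0.378 = 198
20–39: 325 × 0.954 = 310
40+: 523 × 0.934 + 1269 × 0.275 = 488 + 349 = 837
End of period: [198, 310, 837]
After projecting period 4:
Births: 310 × 0.378 = 117
20–39: 198 × 0.954 = 189
40+: 310 × 0.934 + 837 × 0.275 = 290 + 230 = 520
End of period: [117, 189, 520]

117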